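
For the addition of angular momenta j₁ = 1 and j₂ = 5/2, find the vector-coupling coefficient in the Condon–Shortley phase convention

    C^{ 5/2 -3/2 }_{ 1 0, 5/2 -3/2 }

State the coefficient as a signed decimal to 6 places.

+0.507093

√[6·1!1!4!/7! · 1!1!1!4!1!4!] = √(576/35)
  +(−1)^0/∏(0,1,1,1,0,3)! = 1/6  (running 1/6)
  +(−1)^1/∏(1,0,0,0,1,4)! = -1/24  (running 1/8)
⟨..|..⟩ = √(576/35)·(1/8) = +0.507093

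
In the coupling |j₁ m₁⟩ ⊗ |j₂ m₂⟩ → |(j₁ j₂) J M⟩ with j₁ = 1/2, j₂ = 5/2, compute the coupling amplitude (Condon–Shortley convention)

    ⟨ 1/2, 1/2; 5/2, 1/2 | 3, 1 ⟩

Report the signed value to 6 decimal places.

√[7·0!1!5!/7! · 1!0!3!2!4!2!] = √(96)
  +(−1)^0/∏(0,0,0,3,1,2)! = 1/12  (running 1/12)
⟨..|..⟩ = √(96)·(1/12) = +0.816497

+√(2/3) ≈ +0.816497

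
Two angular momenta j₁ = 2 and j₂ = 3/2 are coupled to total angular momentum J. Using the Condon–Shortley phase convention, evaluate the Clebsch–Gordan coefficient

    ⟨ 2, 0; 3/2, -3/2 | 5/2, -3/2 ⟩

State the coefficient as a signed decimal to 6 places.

+0.717137  (= +√(18/35))

j₁+j₂−J=1  J+j₁−j₂=3  J−j₁+j₂=2  j₁+j₂+J+1=7
(j₁±m₁, j₂±m₂, J±M) = (2,2,0,3,1,4)
P² = 288/35
sum k=0..0:
  [0] +1/4 = 1/4
S = 1/4
C² = P²·S² = 18/35 ; C = +0.717137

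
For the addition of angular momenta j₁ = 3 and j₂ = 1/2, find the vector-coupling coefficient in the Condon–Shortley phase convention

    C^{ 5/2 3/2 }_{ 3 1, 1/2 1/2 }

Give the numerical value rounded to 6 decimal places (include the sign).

−√(2/7) = -0.534522

j₁+j₂−J=1  J+j₁−j₂=5  J−j₁+j₂=0  j₁+j₂+J+1=7
(j₁±m₁, j₂±m₂, J±M) = (4,2,1,0,4,1)
P² = 1152/7
sum k=1..1:
  [1] −1/24 = -1/24
S = -1/24
C² = P²·S² = 2/7 ; C = -0.534522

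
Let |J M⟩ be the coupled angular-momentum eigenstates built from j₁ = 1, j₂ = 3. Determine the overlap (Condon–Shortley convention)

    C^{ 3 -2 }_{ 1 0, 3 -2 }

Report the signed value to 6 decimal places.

+0.577350  (= +√(1/3))

j₁+j₂−J=1  J+j₁−j₂=1  J−j₁+j₂=5  j₁+j₂+J+1=8
(j₁±m₁, j₂±m₂, J±M) = (1,1,1,5,1,5)
P² = 300
sum k=0..1:
  [0] +1/24 = 1/24
  [1] −1/120 = -1/120
S = 1/30
C² = P²·S² = 1/3 ; C = +0.577350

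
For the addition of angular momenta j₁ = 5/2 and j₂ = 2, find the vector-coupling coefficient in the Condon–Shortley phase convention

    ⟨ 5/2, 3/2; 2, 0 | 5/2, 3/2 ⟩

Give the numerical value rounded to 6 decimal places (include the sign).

triangle: 2!*3!*2!/8! = 24/40320
(j±m)!: 4!*1!*2!*2!*4!*1! = 2304
prefactor² = (2J+1)*Δ*N² = 288/35
  k=0: +1/(0!*2!*1!*2!*2!*0!) = 1/8
  k=1: −1/(1!*1!*0!*1!*3!*1!) = -1/6
Σ = -1/24  ⇒  CG² = 288/35*(-1/24)² = 1/70
CG = −√(1/70) = -0.119523

-0.119523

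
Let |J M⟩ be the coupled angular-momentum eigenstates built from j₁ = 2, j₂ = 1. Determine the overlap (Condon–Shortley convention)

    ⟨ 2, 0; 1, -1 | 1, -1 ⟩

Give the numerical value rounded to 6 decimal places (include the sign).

triangle: 2!*2!*0!/5! = 4/120
(j±m)!: 2!*2!*0!*2!*0!*2! = 16
prefactor² = (2J+1)*Δ*N² = 8/5
  k=0: +1/(0!*2!*2!*0!*0!*0!) = 1/4
Σ = 1/4  ⇒  CG² = 8/5*1/4² = 1/10
CG = +√(1/10) = +0.316228

+0.316228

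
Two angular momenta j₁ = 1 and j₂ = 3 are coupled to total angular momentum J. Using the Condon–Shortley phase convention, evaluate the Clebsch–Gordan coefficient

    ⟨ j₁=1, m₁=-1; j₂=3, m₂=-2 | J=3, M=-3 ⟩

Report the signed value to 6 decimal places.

√[7·1!1!5!/8! · 0!2!1!5!0!6!] = √(3600)
  +(−1)^1/∏(1,0,1,0,0,5)! = -1/120  (running -1/120)
⟨..|..⟩ = √(3600)·(-1/120) = -0.500000

−√(1/4) = -0.500000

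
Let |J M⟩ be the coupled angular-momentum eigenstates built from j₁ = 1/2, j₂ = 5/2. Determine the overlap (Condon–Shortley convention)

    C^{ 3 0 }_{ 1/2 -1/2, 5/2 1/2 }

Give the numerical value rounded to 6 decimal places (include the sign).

triangle: 0!·1!·5!/7! = 120/5040
(j±m)!: 0!·1!·3!·2!·3!·3! = 432
prefactor² = (2J+1)·Δ·N² = 72
  k=0: +1/(0!·0!·1!·3!·0!·2!) = 1/12
Σ = 1/12  ⇒  CG² = 72·1/12² = 1/2
CG = +√(1/2) = +0.707107

+√(1/2) ≈ +0.707107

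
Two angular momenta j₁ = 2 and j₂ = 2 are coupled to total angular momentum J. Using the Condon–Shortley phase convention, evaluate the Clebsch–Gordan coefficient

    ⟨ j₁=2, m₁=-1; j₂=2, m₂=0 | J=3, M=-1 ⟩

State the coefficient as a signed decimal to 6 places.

-0.447214

√[7·1!3!3!/8! · 1!3!2!2!2!4!] = √(36/5)
  +(−1)^0/∏(0,1,3,2,0,1)! = 1/12  (running 1/12)
  +(−1)^1/∏(1,0,2,1,1,2)! = -1/4  (running -1/6)
⟨..|..⟩ = √(36/5)·(-1/6) = -0.447214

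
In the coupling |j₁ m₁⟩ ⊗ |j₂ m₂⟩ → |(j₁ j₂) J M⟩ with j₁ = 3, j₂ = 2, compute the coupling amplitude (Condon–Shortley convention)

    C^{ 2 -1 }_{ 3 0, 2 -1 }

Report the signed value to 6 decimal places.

√[5·3!3!1!/8! · 3!3!1!3!1!3!] = √(81/14)
  +(−1)^0/∏(0,3,3,1,0,0)! = 1/36  (running 1/36)
  +(−1)^1/∏(1,2,2,0,1,1)! = -1/4  (running -2/9)
⟨..|..⟩ = √(81/14)·(-2/9) = -0.534522

-0.534522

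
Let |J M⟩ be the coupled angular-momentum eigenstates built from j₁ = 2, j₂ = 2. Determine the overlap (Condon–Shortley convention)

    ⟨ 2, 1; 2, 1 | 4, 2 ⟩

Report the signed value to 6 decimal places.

√[9·0!4!4!/9! · 3!1!3!1!6!2!] = √(5184/7)
  +(−1)^0/∏(0,0,1,3,3,1)! = 1/36  (running 1/36)
⟨..|..⟩ = √(5184/7)·(1/36) = +0.755929

+0.755929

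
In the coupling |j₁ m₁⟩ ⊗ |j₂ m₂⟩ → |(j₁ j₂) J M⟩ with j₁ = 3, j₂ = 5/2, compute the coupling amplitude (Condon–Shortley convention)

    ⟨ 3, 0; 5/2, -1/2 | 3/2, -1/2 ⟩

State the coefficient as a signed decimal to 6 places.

j₁+j₂−J=4  J+j₁−j₂=2  J−j₁+j₂=1  j₁+j₂+J+1=8
(j₁±m₁, j₂±m₂, J±M) = (3,3,2,3,1,2)
P² = 144/35
sum k=1..2:
  [1] −1/12 = -1/12
  [2] +1/4 = 1/4
S = 1/6
C² = P²·S² = 4/35 ; C = +0.338062

+0.338062  (= +√(4/35))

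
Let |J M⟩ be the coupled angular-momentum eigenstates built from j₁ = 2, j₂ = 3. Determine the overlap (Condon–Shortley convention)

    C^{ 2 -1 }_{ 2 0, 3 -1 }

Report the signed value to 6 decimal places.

−√(1/7) = -0.377964

j₁+j₂−J=3  J+j₁−j₂=1  J−j₁+j₂=3  j₁+j₂+J+1=8
(j₁±m₁, j₂±m₂, J±M) = (2,2,2,4,1,3)
P² = 36/7
sum k=1..2:
  [1] −1/4 = -1/4
  [2] +1/12 = 1/12
S = -1/6
C² = P²·S² = 1/7 ; C = -0.377964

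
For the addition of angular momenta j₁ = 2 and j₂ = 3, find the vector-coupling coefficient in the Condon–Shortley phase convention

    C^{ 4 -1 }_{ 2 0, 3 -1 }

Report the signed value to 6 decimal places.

j₁+j₂−J=1  J+j₁−j₂=3  J−j₁+j₂=5  j₁+j₂+J+1=10
(j₁±m₁, j₂±m₂, J±M) = (2,2,2,4,3,5)
P² = 1728/7
sum k=0..1:
  [0] +1/24 = 1/24
  [1] −1/48 = -1/48
S = 1/48
C² = P²·S² = 3/28 ; C = +0.327327

+0.327327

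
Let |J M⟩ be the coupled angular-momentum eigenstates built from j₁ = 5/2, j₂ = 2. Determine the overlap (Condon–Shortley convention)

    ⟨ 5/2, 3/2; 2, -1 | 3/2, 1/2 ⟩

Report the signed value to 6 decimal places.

j₁+j₂−J=3  J+j₁−j₂=2  J−j₁+j₂=1  j₁+j₂+J+1=7
(j₁±m₁, j₂±m₂, J±M) = (4,1,1,3,2,1)
P² = 96/35
sum k=0..1:
  [0] +1/6 = 1/6
  [1] −1/4 = -1/4
S = -1/12
C² = P²·S² = 2/105 ; C = -0.138013

-0.138013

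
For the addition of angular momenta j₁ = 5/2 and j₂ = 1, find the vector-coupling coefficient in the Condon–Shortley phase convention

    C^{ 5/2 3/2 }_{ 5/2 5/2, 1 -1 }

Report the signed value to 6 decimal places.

triangle: 1!*4!*1!/7! = 24/5040
(j±m)!: 5!*0!*0!*2!*4!*1! = 5760
prefactor² = (2J+1)*Δ*N² = 1152/7
  k=0: +1/(0!*1!*0!*0!*4!*1!) = 1/24
Σ = 1/24  ⇒  CG² = 1152/7*1/24² = 2/7
CG = +√(2/7) = +0.534522

+√(2/7) ≈ +0.534522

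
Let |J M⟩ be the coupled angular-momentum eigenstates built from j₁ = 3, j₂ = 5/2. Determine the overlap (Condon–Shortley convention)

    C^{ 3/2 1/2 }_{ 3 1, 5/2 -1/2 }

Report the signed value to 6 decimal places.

√[4·4!2!1!/8! · 4!2!2!3!2!1!] = √(192/35)
  +(−1)^1/∏(1,3,1,1,1,0)! = -1/6  (running -1/6)
  +(−1)^2/∏(2,2,0,0,2,1)! = 1/8  (running -1/24)
⟨..|..⟩ = √(192/35)·(-1/24) = -0.097590

−√(1/105) = -0.097590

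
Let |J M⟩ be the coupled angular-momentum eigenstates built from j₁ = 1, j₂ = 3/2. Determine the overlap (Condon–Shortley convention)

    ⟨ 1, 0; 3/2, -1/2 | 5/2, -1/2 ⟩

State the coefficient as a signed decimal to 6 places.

+√(3/5) = +0.774597

triangle: 0!·2!·3!/6! = 12/720
(j±m)!: 1!·1!·1!·2!·2!·3! = 24
prefactor² = (2J+1)·Δ·N² = 12/5
  k=0: +1/(0!·0!·1!·1!·1!·2!) = 1/2
Σ = 1/2  ⇒  CG² = 12/5·1/2² = 3/5
CG = +√(3/5) = +0.774597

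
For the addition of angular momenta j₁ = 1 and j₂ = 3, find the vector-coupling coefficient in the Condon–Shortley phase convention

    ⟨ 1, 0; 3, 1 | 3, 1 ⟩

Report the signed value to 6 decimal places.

−√(1/12) = -0.288675

√[7·1!1!5!/8! · 1!1!4!2!4!2!] = √(48)
  +(−1)^0/∏(0,1,1,4,0,1)! = 1/24  (running 1/24)
  +(−1)^1/∏(1,0,0,3,1,2)! = -1/12  (running -1/24)
⟨..|..⟩ = √(48)·(-1/24) = -0.288675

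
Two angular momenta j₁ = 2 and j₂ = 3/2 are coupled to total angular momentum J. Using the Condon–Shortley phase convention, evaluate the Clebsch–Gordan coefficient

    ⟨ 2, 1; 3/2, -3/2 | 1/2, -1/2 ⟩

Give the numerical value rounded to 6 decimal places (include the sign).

+0.316228

triangle: 3!*1!*0!/5! = 6/120
(j±m)!: 3!*1!*0!*3!*0!*1! = 36
prefactor² = (2J+1)*Δ*N² = 18/5
  k=0: +1/(0!*3!*1!*0!*0!*0!) = 1/6
Σ = 1/6  ⇒  CG² = 18/5*1/6² = 1/10
CG = +√(1/10) = +0.316228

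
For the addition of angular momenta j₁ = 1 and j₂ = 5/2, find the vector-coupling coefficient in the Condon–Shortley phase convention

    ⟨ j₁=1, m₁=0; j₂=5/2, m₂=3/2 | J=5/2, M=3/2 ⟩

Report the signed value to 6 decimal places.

−√(9/35) ≈ -0.507093

j₁+j₂−J=1  J+j₁−j₂=1  J−j₁+j₂=4  j₁+j₂+J+1=7
(j₁±m₁, j₂±m₂, J±M) = (1,1,4,1,4,1)
P² = 576/35
sum k=0..1:
  [0] +1/24 = 1/24
  [1] −1/6 = -1/6
S = -1/8
C² = P²·S² = 9/35 ; C = -0.507093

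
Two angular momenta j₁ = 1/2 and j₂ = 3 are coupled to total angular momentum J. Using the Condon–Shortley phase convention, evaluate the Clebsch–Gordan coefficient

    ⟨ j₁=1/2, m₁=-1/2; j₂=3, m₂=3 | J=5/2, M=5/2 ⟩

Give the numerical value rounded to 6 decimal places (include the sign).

√[6·1!0!5!/7! · 0!1!6!0!5!0!] = √(86400/7)
  +(−1)^1/∏(1,0,0,5,0,0)! = -1/120  (running -1/120)
⟨..|..⟩ = √(86400/7)·(-1/120) = -0.925820

−√(6/7) = -0.925820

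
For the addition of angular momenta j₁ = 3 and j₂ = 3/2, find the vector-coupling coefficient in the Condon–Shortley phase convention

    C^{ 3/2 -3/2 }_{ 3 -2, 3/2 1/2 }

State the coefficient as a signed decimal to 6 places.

j₁+j₂−J=3  J+j₁−j₂=3  J−j₁+j₂=0  j₁+j₂+J+1=7
(j₁±m₁, j₂±m₂, J±M) = (1,5,2,1,0,3)
P² = 288/7
sum k=2..2:
  [2] +1/12 = 1/12
S = 1/12
C² = P²·S² = 2/7 ; C = +0.534522

+0.534522  (= +√(2/7))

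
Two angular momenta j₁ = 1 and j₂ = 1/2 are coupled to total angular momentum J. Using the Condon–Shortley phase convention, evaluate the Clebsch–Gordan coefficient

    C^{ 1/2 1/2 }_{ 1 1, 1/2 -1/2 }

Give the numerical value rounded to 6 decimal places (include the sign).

+0.816497  (= +√(2/3))

j₁+j₂−J=1  J+j₁−j₂=1  J−j₁+j₂=0  j₁+j₂+J+1=3
(j₁±m₁, j₂±m₂, J±M) = (2,0,0,1,1,0)
P² = 2/3
sum k=0..0:
  [0] +1/1 = 1
S = 1
C² = P²·S² = 2/3 ; C = +0.816497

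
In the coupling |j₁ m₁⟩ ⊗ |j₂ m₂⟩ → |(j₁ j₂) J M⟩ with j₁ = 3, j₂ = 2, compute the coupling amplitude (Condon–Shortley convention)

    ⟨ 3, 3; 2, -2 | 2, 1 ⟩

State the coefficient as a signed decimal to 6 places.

triangle: 3!×3!×1!/8! = 36/40320
(j±m)!: 6!×0!×0!×4!×3!×1! = 103680
prefactor² = (2J+1)×Δ×N² = 3240/7
  k=0: +1/(0!×3!×0!×0!×3!×1!) = 1/36
Σ = 1/36  ⇒  CG² = 3240/7×1/36² = 5/14
CG = +√(5/14) = +0.597614

+0.597614  (= +√(5/14))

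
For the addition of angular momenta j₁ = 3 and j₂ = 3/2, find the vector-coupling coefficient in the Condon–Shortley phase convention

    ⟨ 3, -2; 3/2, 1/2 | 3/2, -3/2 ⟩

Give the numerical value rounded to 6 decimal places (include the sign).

+0.534522

j₁+j₂−J=3  J+j₁−j₂=3  J−j₁+j₂=0  j₁+j₂+J+1=7
(j₁±m₁, j₂±m₂, J±M) = (1,5,2,1,0,3)
P² = 288/7
sum k=2..2:
  [2] +1/12 = 1/12
S = 1/12
C² = P²·S² = 2/7 ; C = +0.534522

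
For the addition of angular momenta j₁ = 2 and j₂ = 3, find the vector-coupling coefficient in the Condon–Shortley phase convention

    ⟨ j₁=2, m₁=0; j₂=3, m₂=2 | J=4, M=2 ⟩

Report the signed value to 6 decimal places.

−√(12/35) ≈ -0.585540

triangle: 1!·3!·5!/10! = 720/3628800
(j±m)!: 2!·2!·5!·1!·6!·2! = 691200
prefactor² = (2J+1)·Δ·N² = 8640/7
  k=0: +1/(0!·1!·2!·5!·1!·0!) = 1/240
  k=1: −1/(1!·0!·1!·4!·2!·1!) = -1/48
Σ = -1/60  ⇒  CG² = 8640/7·(-1/60)² = 12/35
CG = −√(12/35) = -0.585540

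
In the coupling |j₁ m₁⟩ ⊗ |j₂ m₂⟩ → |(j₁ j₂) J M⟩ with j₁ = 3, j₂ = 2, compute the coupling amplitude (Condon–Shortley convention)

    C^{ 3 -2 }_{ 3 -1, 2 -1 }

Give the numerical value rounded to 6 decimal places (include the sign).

−√(1/4) ≈ -0.500000

j₁+j₂−J=2  J+j₁−j₂=4  J−j₁+j₂=2  j₁+j₂+J+1=9
(j₁±m₁, j₂±m₂, J±M) = (2,4,1,3,1,5)
P² = 64
sum k=0..1:
  [0] +1/48 = 1/48
  [1] −1/12 = -1/12
S = -1/16
C² = P²·S² = 1/4 ; C = -0.500000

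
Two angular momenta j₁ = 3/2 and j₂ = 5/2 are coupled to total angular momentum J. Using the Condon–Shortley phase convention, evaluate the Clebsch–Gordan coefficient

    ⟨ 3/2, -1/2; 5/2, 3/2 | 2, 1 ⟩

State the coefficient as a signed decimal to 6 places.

+√(1/42) ≈ +0.154303

√[5·2!1!3!/7! · 1!2!4!1!3!1!] = √(24/7)
  +(−1)^1/∏(1,1,1,3,0,0)! = -1/6  (running -1/6)
  +(−1)^2/∏(2,0,0,2,1,1)! = 1/4  (running 1/12)
⟨..|..⟩ = √(24/7)·(1/12) = +0.154303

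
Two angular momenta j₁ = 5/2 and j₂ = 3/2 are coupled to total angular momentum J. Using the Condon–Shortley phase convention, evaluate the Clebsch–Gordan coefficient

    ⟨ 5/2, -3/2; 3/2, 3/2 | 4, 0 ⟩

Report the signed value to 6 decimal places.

triangle: 0!*5!*3!/9! = 720/362880
(j±m)!: 1!*4!*3!*0!*4!*4! = 82944
prefactor² = (2J+1)*Δ*N² = 10368/7
  k=0: +1/(0!*0!*4!*3!*1!*0!) = 1/144
Σ = 1/144  ⇒  CG² = 10368/7*1/144² = 1/14
CG = +√(1/14) = +0.267261

+0.267261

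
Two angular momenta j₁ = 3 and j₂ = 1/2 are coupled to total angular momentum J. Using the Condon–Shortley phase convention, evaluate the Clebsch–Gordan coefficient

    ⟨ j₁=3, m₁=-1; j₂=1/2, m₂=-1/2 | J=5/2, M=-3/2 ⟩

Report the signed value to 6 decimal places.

+0.534522  (= +√(2/7))

√[6·1!5!0!/7! · 2!4!0!1!1!4!] = √(1152/7)
  +(−1)^0/∏(0,1,4,0,1,0)! = 1/24  (running 1/24)
⟨..|..⟩ = √(1152/7)·(1/24) = +0.534522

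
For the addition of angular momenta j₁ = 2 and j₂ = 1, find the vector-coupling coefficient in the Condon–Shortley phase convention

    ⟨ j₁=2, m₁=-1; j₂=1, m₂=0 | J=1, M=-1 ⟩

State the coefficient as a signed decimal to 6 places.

-0.547723  (= −√(3/10))

j₁+j₂−J=2  J+j₁−j₂=2  J−j₁+j₂=0  j₁+j₂+J+1=5
(j₁±m₁, j₂±m₂, J±M) = (1,3,1,1,0,2)
P² = 6/5
sum k=1..1:
  [1] −1/2 = -1/2
S = -1/2
C² = P²·S² = 3/10 ; C = -0.547723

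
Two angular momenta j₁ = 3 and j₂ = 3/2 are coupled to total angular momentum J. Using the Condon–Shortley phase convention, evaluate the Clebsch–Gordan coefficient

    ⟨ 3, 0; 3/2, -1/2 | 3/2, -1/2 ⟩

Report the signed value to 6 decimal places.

-0.507093

j₁+j₂−J=3  J+j₁−j₂=3  J−j₁+j₂=0  j₁+j₂+J+1=7
(j₁±m₁, j₂±m₂, J±M) = (3,3,1,2,1,2)
P² = 144/35
sum k=1..1:
  [1] −1/4 = -1/4
S = -1/4
C² = P²·S² = 9/35 ; C = -0.507093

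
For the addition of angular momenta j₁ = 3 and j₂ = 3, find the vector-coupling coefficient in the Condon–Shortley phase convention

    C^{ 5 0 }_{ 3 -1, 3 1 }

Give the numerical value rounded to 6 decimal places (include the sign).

-0.545545  (= −√(25/84))

triangle: 1!×5!×5!/12! = 14400/479001600
(j±m)!: 2!×4!×4!×2!×5!×5! = 33177600
prefactor² = (2J+1)×Δ×N² = 76800/7
  k=0: +1/(0!×1!×4!×4!×1!×1!) = 1/576
  k=1: −1/(1!×0!×3!×3!×2!×2!) = -1/144
Σ = -1/192  ⇒  CG² = 76800/7×(-1/192)² = 25/84
CG = −√(25/84) = -0.545545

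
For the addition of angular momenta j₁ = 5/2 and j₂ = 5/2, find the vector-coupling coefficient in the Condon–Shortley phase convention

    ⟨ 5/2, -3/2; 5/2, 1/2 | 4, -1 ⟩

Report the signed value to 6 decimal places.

triangle: 1!*4!*4!/10! = 576/3628800
(j±m)!: 1!*4!*3!*2!*3!*5! = 207360
prefactor² = (2J+1)*Δ*N² = 10368/35
  k=0: +1/(0!*1!*4!*3!*0!*1!) = 1/144
  k=1: −1/(1!*0!*3!*2!*1!*2!) = -1/24
Σ = -5/144  ⇒  CG² = 10368/35*(-5/144)² = 5/14
CG = −√(5/14) = -0.597614

−√(5/14) ≈ -0.597614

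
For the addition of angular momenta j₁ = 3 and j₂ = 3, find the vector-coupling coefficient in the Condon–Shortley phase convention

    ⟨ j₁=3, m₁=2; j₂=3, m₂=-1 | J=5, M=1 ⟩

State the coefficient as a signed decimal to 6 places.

+√(9/28) = +0.566947

triangle: 1!·5!·5!/12! = 14400/479001600
(j±m)!: 5!·1!·2!·4!·6!·4! = 99532800
prefactor² = (2J+1)·Δ·N² = 230400/7
  k=0: +1/(0!·1!·1!·2!·4!·3!) = 1/288
  k=1: −1/(1!·0!·0!·1!·5!·4!) = -1/2880
Σ = 1/320  ⇒  CG² = 230400/7·1/320² = 9/28
CG = +√(9/28) = +0.566947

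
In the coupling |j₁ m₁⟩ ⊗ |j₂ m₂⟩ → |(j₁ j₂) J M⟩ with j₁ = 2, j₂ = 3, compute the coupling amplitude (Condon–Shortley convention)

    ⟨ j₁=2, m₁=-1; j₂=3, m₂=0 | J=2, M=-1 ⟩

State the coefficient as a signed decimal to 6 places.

+0.534522  (= +√(2/7))

j₁+j₂−J=3  J+j₁−j₂=1  J−j₁+j₂=3  j₁+j₂+J+1=8
(j₁±m₁, j₂±m₂, J±M) = (1,3,3,3,1,3)
P² = 81/14
sum k=2..3:
  [2] +1/4 = 1/4
  [3] −1/36 = -1/36
S = 2/9
C² = P²·S² = 2/7 ; C = +0.534522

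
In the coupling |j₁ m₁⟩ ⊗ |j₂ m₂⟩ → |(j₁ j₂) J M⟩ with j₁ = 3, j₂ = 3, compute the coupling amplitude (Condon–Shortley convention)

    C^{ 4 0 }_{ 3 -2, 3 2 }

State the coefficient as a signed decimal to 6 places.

triangle: 2!×4!×4!/11! = 1152/39916800
(j±m)!: 1!×5!×5!×1!×4!×4! = 8294400
prefactor² = (2J+1)×Δ×N² = 165888/77
  k=1: −1/(1!×1!×4!×4!×0!×0!) = -1/576
  k=2: +1/(2!×0!×3!×3!×1!×1!) = 1/72
Σ = 7/576  ⇒  CG² = 165888/77×7/576² = 7/22
CG = +√(7/22) = +0.564076

+√(7/22) = +0.564076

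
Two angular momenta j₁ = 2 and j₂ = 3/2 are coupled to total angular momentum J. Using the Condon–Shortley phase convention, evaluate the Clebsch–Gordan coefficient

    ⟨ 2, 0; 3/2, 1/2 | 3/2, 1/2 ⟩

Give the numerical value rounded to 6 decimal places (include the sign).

triangle: 2!*2!*1!/6! = 4/720
(j±m)!: 2!*2!*2!*1!*2!*1! = 16
prefactor² = (2J+1)*Δ*N² = 16/45
  k=1: −1/(1!*1!*1!*1!*1!*0!) = -1
  k=2: +1/(2!*0!*0!*0!*2!*1!) = 1/4
Σ = -3/4  ⇒  CG² = 16/45*(-3/4)² = 1/5
CG = −√(1/5) = -0.447214

-0.447214  (= −√(1/5))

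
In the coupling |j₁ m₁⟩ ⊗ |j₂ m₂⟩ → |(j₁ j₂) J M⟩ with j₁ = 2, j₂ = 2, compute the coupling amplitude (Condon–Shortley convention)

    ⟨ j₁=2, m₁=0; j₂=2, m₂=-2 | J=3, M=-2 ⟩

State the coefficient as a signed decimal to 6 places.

√[7·1!3!3!/8! · 2!2!0!4!1!5!] = √(72)
  +(−1)^0/∏(0,1,2,0,1,3)! = 1/12  (running 1/12)
⟨..|..⟩ = √(72)·(1/12) = +0.707107

+√(1/2) ≈ +0.707107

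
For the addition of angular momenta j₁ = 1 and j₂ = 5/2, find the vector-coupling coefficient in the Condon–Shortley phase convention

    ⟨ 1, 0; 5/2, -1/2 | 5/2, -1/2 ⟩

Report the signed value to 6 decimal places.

+√(1/35) = +0.169031

j₁+j₂−J=1  J+j₁−j₂=1  J−j₁+j₂=4  j₁+j₂+J+1=7
(j₁±m₁, j₂±m₂, J±M) = (1,1,2,3,2,3)
P² = 144/35
sum k=0..1:
  [0] +1/4 = 1/4
  [1] −1/6 = -1/6
S = 1/12
C² = P²·S² = 1/35 ; C = +0.169031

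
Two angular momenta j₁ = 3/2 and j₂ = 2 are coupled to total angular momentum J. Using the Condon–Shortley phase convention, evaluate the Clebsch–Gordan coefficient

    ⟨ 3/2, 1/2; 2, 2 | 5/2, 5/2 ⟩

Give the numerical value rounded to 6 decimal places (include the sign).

-0.755929

triangle: 1!*2!*3!/7! = 12/5040
(j±m)!: 2!*1!*4!*0!*5!*0! = 5760
prefactor² = (2J+1)*Δ*N² = 576/7
  k=1: −1/(1!*0!*0!*3!*2!*0!) = -1/12
Σ = -1/12  ⇒  CG² = 576/7*(-1/12)² = 4/7
CG = −√(4/7) = -0.755929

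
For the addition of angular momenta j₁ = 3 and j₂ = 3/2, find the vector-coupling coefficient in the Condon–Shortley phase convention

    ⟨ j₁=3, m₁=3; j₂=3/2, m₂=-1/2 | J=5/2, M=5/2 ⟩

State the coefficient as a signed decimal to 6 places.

j₁+j₂−J=2  J+j₁−j₂=4  J−j₁+j₂=1  j₁+j₂+J+1=8
(j₁±m₁, j₂±m₂, J±M) = (6,0,1,2,5,0)
P² = 8640/7
sum k=0..0:
  [0] +1/48 = 1/48
S = 1/48
C² = P²·S² = 15/28 ; C = +0.731925

+√(15/28) ≈ +0.731925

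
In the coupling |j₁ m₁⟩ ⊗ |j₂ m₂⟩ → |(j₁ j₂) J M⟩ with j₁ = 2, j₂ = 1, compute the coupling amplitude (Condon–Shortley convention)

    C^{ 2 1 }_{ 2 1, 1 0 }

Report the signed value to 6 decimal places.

+√(1/6) = +0.408248

j₁+j₂−J=1  J+j₁−j₂=3  J−j₁+j₂=1  j₁+j₂+J+1=6
(j₁±m₁, j₂±m₂, J±M) = (3,1,1,1,3,1)
P² = 3/2
sum k=0..1:
  [0] +1/2 = 1/2
  [1] −1/6 = -1/6
S = 1/3
C² = P²·S² = 1/6 ; C = +0.408248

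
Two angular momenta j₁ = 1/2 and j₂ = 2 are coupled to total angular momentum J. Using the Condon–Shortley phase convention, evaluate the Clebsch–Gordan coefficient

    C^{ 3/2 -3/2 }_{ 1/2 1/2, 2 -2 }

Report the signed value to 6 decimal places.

+0.894427

√[4·1!0!3!/5! · 1!0!0!4!0!3!] = √(144/5)
  +(−1)^0/∏(0,1,0,0,0,3)! = 1/6  (running 1/6)
⟨..|..⟩ = √(144/5)·(1/6) = +0.894427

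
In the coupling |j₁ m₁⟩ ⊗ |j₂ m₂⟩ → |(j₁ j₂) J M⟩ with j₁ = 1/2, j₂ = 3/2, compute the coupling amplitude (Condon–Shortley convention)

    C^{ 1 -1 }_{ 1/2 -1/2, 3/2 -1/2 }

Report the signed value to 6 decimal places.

√[3·1!0!2!/4! · 0!1!1!2!0!2!] = √(1)
  +(−1)^1/∏(1,0,0,0,0,2)! = -1/2  (running -1/2)
⟨..|..⟩ = √(1)·(-1/2) = -0.500000

-0.500000  (= −√(1/4))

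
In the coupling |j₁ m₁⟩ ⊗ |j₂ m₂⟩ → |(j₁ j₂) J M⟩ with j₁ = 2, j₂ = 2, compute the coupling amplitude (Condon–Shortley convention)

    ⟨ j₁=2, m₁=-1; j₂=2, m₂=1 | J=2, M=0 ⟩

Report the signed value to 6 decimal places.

+√(1/14) = +0.267261

j₁+j₂−J=2  J+j₁−j₂=2  J−j₁+j₂=2  j₁+j₂+J+1=7
(j₁±m₁, j₂±m₂, J±M) = (1,3,3,1,2,2)
P² = 8/7
sum k=1..2:
  [1] −1/4 = -1/4
  [2] +1/2 = 1/2
S = 1/4
C² = P²·S² = 1/14 ; C = +0.267261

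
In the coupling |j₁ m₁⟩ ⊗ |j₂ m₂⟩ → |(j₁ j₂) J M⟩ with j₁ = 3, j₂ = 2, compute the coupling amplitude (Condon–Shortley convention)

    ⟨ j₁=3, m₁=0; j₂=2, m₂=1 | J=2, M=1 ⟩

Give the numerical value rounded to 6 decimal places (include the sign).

+0.534522  (= +√(2/7))

j₁+j₂−J=3  J+j₁−j₂=3  J−j₁+j₂=1  j₁+j₂+J+1=8
(j₁±m₁, j₂±m₂, J±M) = (3,3,3,1,3,1)
P² = 81/14
sum k=2..3:
  [2] +1/4 = 1/4
  [3] −1/36 = -1/36
S = 2/9
C² = P²·S² = 2/7 ; C = +0.534522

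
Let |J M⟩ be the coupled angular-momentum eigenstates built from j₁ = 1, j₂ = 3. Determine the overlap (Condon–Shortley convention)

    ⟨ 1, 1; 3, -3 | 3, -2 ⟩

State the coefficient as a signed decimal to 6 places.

+0.500000  (= +√(1/4))

√[7·1!1!5!/8! · 2!0!0!6!1!5!] = √(3600)
  +(−1)^0/∏(0,1,0,0,1,5)! = 1/120  (running 1/120)
⟨..|..⟩ = √(3600)·(1/120) = +0.500000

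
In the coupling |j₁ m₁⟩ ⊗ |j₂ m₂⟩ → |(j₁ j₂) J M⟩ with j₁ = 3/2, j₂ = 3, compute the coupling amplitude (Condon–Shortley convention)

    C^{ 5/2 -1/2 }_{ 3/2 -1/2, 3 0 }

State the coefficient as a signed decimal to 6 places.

triangle: 2!·1!·4!/8! = 48/40320
(j±m)!: 1!·2!·3!·3!·2!·3! = 864
prefactor² = (2J+1)·Δ·N² = 216/35
  k=1: −1/(1!·1!·1!·2!·0!·2!) = -1/4
  k=2: +1/(2!·0!·0!·1!·1!·3!) = 1/12
Σ = -1/6  ⇒  CG² = 216/35·(-1/6)² = 6/35
CG = −√(6/35) = -0.414039

−√(6/35) = -0.414039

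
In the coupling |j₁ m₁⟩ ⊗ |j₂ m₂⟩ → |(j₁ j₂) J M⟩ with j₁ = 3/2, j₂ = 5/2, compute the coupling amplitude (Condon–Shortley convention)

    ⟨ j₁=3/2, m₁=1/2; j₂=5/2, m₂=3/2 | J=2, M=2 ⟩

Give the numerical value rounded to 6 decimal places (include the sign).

j₁+j₂−J=2  J+j₁−j₂=1  J−j₁+j₂=3  j₁+j₂+J+1=7
(j₁±m₁, j₂±m₂, J±M) = (2,1,4,1,4,0)
P² = 96/7
sum k=1..1:
  [1] −1/6 = -1/6
S = -1/6
C² = P²·S² = 8/21 ; C = -0.617213

-0.617213  (= −√(8/21))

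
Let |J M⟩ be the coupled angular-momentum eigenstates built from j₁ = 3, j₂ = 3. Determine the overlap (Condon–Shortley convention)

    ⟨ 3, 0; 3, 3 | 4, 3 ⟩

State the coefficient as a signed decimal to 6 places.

+0.639602  (= +√(9/22))

√[9·2!4!4!/11! · 3!3!6!0!7!1!] = √(373248/11)
  +(−1)^2/∏(2,0,1,4,3,0)! = 1/288  (running 1/288)
⟨..|..⟩ = √(373248/11)·(1/288) = +0.639602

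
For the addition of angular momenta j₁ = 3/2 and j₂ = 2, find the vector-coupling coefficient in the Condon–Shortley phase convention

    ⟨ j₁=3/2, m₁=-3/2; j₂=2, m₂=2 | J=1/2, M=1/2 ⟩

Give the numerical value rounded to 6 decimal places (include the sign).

-0.632456

√[2·3!0!1!/5! · 0!3!4!0!1!0!] = √(72/5)
  +(−1)^3/∏(3,0,0,1,0,0)! = -1/6  (running -1/6)
⟨..|..⟩ = √(72/5)·(-1/6) = -0.632456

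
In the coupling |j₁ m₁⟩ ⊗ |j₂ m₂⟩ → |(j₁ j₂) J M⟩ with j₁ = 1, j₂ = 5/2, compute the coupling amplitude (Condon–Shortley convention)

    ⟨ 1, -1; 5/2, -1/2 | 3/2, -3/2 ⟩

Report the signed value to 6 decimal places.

√[4·2!0!3!/6! · 0!2!2!3!0!3!] = √(48/5)
  +(−1)^2/∏(2,0,0,0,0,3)! = 1/12  (running 1/12)
⟨..|..⟩ = √(48/5)·(1/12) = +0.258199

+0.258199  (= +√(1/15))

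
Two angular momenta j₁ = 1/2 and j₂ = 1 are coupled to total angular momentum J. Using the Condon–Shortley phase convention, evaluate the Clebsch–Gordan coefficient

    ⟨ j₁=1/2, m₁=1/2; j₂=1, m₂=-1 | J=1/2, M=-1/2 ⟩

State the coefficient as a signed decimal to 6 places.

√[2·1!0!1!/3! · 1!0!0!2!0!1!] = √(2/3)
  +(−1)^0/∏(0,1,0,0,0,1)! = 1  (running 1)
⟨..|..⟩ = √(2/3)·(1) = +0.816497

+√(2/3) = +0.816497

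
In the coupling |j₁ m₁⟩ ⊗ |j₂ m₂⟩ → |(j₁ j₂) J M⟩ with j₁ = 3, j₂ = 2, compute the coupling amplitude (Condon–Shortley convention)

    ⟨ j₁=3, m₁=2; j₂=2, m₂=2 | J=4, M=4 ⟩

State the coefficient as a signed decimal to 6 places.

triangle: 1!*5!*3!/10! = 720/3628800
(j±m)!: 5!*1!*4!*0!*8!*0! = 116121600
prefactor² = (2J+1)*Δ*N² = 207360
  k=1: −1/(1!*0!*0!*3!*5!*0!) = -1/720
Σ = -1/720  ⇒  CG² = 207360*(-1/720)² = 2/5
CG = −√(2/5) = -0.632456

-0.632456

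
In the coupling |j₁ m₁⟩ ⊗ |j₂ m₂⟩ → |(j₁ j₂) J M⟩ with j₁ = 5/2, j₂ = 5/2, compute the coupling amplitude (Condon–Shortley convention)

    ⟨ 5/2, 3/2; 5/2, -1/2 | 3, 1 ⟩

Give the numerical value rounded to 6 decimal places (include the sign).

triangle: 2!·3!·3!/9! = 72/362880
(j±m)!: 4!·1!·2!·3!·4!·2! = 13824
prefactor² = (2J+1)·Δ·N² = 96/5
  k=0: +1/(0!·2!·1!·2!·2!·1!) = 1/8
  k=1: −1/(1!·1!·0!·1!·3!·2!) = -1/12
Σ = 1/24  ⇒  CG² = 96/5·1/24² = 1/30
CG = +√(1/30) = +0.182574

+0.182574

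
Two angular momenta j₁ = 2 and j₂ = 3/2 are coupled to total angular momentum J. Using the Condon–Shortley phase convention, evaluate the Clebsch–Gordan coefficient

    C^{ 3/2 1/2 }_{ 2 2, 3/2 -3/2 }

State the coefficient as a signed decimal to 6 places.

√[4·2!2!1!/6! · 4!0!0!3!2!1!] = √(32/5)
  +(−1)^0/∏(0,2,0,0,2,1)! = 1/4  (running 1/4)
⟨..|..⟩ = √(32/5)·(1/4) = +0.632456

+0.632456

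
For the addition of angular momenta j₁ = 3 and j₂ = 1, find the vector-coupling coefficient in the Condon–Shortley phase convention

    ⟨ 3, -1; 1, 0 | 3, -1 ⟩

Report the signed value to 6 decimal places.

j₁+j₂−J=1  J+j₁−j₂=5  J−j₁+j₂=1  j₁+j₂+J+1=8
(j₁±m₁, j₂±m₂, J±M) = (2,4,1,1,2,4)
P² = 48
sum k=0..1:
  [0] +1/24 = 1/24
  [1] −1/12 = -1/12
S = -1/24
C² = P²·S² = 1/12 ; C = -0.288675

−√(1/12) = -0.288675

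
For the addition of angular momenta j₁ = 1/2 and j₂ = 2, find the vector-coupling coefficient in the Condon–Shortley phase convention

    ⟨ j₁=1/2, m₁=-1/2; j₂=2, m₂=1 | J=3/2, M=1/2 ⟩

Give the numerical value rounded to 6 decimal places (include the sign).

j₁+j₂−J=1  J+j₁−j₂=0  J−j₁+j₂=3  j₁+j₂+J+1=5
(j₁±m₁, j₂±m₂, J±M) = (0,1,3,1,2,1)
P² = 12/5
sum k=1..1:
  [1] −1/2 = -1/2
S = -1/2
C² = P²·S² = 3/5 ; C = -0.774597

−√(3/5) ≈ -0.774597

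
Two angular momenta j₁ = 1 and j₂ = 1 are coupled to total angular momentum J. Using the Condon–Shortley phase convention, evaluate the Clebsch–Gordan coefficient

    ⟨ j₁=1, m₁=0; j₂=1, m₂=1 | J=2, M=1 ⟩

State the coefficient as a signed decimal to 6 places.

+√(1/2) ≈ +0.707107

triangle: 0!*2!*2!/5! = 4/120
(j±m)!: 1!*1!*2!*0!*3!*1! = 12
prefactor² = (2J+1)*Δ*N² = 2
  k=0: +1/(0!*0!*1!*2!*1!*0!) = 1/2
Σ = 1/2  ⇒  CG² = 2*1/2² = 1/2
CG = +√(1/2) = +0.707107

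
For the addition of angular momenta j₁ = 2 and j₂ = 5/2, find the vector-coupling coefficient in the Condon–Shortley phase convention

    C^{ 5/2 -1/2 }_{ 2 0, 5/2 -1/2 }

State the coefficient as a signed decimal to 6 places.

−√(8/35) = -0.478091

√[6·2!2!3!/8! · 2!2!2!3!2!3!] = √(72/35)
  +(−1)^0/∏(0,2,2,2,0,1)! = 1/8  (running 1/8)
  +(−1)^1/∏(1,1,1,1,1,2)! = -1/2  (running -3/8)
  +(−1)^2/∏(2,0,0,0,2,3)! = 1/24  (running -1/3)
⟨..|..⟩ = √(72/35)·(-1/3) = -0.478091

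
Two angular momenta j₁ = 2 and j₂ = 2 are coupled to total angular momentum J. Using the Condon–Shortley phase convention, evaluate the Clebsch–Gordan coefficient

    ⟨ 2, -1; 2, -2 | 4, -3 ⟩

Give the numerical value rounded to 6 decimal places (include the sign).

j₁+j₂−J=0  J+j₁−j₂=4  J−j₁+j₂=4  j₁+j₂+J+1=9
(j₁±m₁, j₂±m₂, J±M) = (1,3,0,4,1,7)
P² = 10368
sum k=0..0:
  [0] +1/144 = 1/144
S = 1/144
C² = P²·S² = 1/2 ; C = +0.707107

+0.707107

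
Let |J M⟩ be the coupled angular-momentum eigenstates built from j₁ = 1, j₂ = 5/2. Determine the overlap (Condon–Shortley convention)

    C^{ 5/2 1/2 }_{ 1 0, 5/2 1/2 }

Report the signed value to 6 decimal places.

-0.169031  (= −√(1/35))

j₁+j₂−J=1  J+j₁−j₂=1  J−j₁+j₂=4  j₁+j₂+J+1=7
(j₁±m₁, j₂±m₂, J±M) = (1,1,3,2,3,2)
P² = 144/35
sum k=0..1:
  [0] +1/6 = 1/6
  [1] −1/4 = -1/4
S = -1/12
C² = P²·S² = 1/35 ; C = -0.169031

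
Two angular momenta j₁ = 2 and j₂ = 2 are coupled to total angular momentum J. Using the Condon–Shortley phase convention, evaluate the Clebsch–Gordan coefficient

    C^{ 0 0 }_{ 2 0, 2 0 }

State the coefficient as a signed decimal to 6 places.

+√(1/5) = +0.447214

triangle: 4!×0!×0!/5! = 24/120
(j±m)!: 2!×2!×2!×2!×0!×0! = 16
prefactor² = (2J+1)×Δ×N² = 16/5
  k=2: +1/(2!×2!×0!×0!×0!×0!) = 1/4
Σ = 1/4  ⇒  CG² = 16/5×1/4² = 1/5
CG = +√(1/5) = +0.447214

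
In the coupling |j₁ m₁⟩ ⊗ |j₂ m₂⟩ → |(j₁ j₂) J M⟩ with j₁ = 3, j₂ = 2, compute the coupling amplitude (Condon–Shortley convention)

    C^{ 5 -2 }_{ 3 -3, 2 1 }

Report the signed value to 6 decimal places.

+√(1/30) ≈ +0.182574

j₁+j₂−J=0  J+j₁−j₂=6  J−j₁+j₂=4  j₁+j₂+J+1=11
(j₁±m₁, j₂±m₂, J±M) = (0,6,3,1,3,7)
P² = 622080
sum k=0..0:
  [0] +1/4320 = 1/4320
S = 1/4320
C² = P²·S² = 1/30 ; C = +0.182574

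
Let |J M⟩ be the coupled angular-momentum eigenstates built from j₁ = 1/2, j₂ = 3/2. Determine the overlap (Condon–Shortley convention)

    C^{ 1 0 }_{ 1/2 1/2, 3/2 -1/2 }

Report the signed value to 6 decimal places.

√[3·1!0!2!/4! · 1!0!1!2!1!1!] = √(1/2)
  +(−1)^0/∏(0,1,0,1,0,1)! = 1  (running 1)
⟨..|..⟩ = √(1/2)·(1) = +0.707107

+0.707107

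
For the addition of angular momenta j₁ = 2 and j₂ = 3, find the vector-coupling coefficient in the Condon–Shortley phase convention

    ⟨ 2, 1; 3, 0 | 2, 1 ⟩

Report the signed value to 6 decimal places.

−√(2/7) ≈ -0.534522

j₁+j₂−J=3  J+j₁−j₂=1  J−j₁+j₂=3  j₁+j₂+J+1=8
(j₁±m₁, j₂±m₂, J±M) = (3,1,3,3,3,1)
P² = 81/14
sum k=0..1:
  [0] +1/36 = 1/36
  [1] −1/4 = -1/4
S = -2/9
C² = P²·S² = 2/7 ; C = -0.534522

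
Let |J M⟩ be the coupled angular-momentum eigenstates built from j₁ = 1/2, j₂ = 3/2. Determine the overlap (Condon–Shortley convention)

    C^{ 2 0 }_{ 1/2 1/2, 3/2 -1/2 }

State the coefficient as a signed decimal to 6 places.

j₁+j₂−J=0  J+j₁−j₂=1  J−j₁+j₂=3  j₁+j₂+J+1=5
(j₁±m₁, j₂±m₂, J±M) = (1,0,1,2,2,2)
P² = 2
sum k=0..0:
  [0] +1/2 = 1/2
S = 1/2
C² = P²·S² = 1/2 ; C = +0.707107

+0.707107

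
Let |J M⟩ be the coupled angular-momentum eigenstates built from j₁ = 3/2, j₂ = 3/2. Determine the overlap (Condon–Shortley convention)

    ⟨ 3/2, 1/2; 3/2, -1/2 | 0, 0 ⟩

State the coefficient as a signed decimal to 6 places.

-0.500000  (= −√(1/4))

j₁+j₂−J=3  J+j₁−j₂=0  J−j₁+j₂=0  j₁+j₂+J+1=4
(j₁±m₁, j₂±m₂, J±M) = (2,1,1,2,0,0)
P² = 1
sum k=1..1:
  [1] −1/2 = -1/2
S = -1/2
C² = P²·S² = 1/4 ; C = -0.500000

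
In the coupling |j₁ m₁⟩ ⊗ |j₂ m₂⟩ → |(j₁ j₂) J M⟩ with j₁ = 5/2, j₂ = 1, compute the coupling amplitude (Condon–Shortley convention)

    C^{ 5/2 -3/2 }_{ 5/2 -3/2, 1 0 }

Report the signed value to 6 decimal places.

−√(9/35) ≈ -0.507093

triangle: 1!×4!×1!/7! = 24/5040
(j±m)!: 1!×4!×1!×1!×1!×4! = 576
prefactor² = (2J+1)×Δ×N² = 576/35
  k=0: +1/(0!×1!×4!×1!×0!×0!) = 1/24
  k=1: −1/(1!×0!×3!×0!×1!×1!) = -1/6
Σ = -1/8  ⇒  CG² = 576/35×(-1/8)² = 9/35
CG = −√(9/35) = -0.507093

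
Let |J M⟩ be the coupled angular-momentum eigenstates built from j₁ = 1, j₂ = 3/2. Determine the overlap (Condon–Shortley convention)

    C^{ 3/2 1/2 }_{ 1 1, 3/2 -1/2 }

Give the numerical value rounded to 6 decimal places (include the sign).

j₁+j₂−J=1  J+j₁−j₂=1  J−j₁+j₂=2  j₁+j₂+J+1=5
(j₁±m₁, j₂±m₂, J±M) = (2,0,1,2,2,1)
P² = 8/15
sum k=0..0:
  [0] +1/1 = 1
S = 1
C² = P²·S² = 8/15 ; C = +0.730297

+√(8/15) ≈ +0.730297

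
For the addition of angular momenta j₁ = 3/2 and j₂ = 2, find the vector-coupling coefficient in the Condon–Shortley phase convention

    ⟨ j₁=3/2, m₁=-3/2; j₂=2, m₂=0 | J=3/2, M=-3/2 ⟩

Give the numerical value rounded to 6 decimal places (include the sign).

+√(1/5) ≈ +0.447214

j₁+j₂−J=2  J+j₁−j₂=1  J−j₁+j₂=2  j₁+j₂+J+1=6
(j₁±m₁, j₂±m₂, J±M) = (0,3,2,2,0,3)
P² = 16/5
sum k=2..2:
  [2] +1/4 = 1/4
S = 1/4
C² = P²·S² = 1/5 ; C = +0.447214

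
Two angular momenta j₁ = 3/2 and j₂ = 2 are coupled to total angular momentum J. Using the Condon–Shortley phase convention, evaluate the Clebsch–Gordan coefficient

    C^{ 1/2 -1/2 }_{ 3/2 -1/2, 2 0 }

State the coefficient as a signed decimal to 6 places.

j₁+j₂−J=3  J+j₁−j₂=0  J−j₁+j₂=1  j₁+j₂+J+1=5
(j₁±m₁, j₂±m₂, J±M) = (1,2,2,2,0,1)
P² = 4/5
sum k=2..2:
  [2] +1/2 = 1/2
S = 1/2
C² = P²·S² = 1/5 ; C = +0.447214

+0.447214  (= +√(1/5))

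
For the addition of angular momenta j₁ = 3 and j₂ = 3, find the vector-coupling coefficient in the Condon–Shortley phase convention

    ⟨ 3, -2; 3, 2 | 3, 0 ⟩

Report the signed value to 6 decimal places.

−√(1/6) = -0.408248

√[7·3!3!3!/10! · 1!5!5!1!3!3!] = √(216)
  +(−1)^2/∏(2,1,3,3,0,0)! = 1/72  (running 1/72)
  +(−1)^3/∏(3,0,2,2,1,1)! = -1/24  (running -1/36)
⟨..|..⟩ = √(216)·(-1/36) = -0.408248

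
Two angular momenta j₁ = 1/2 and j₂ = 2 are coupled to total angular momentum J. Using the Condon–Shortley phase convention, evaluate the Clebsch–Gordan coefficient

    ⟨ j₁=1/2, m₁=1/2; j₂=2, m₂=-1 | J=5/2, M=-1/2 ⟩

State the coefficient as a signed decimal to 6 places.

+√(2/5) ≈ +0.632456

√[6·0!1!4!/6! · 1!0!1!3!2!3!] = √(72/5)
  +(−1)^0/∏(0,0,0,1,1,3)! = 1/6  (running 1/6)
⟨..|..⟩ = √(72/5)·(1/6) = +0.632456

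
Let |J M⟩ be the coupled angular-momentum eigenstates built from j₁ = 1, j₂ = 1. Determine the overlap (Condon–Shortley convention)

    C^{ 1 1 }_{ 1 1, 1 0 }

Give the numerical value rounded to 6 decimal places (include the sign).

+√(1/2) ≈ +0.707107

√[3·1!1!1!/4! · 2!0!1!1!2!0!] = √(1/2)
  +(−1)^0/∏(0,1,0,1,1,0)! = 1  (running 1)
⟨..|..⟩ = √(1/2)·(1) = +0.707107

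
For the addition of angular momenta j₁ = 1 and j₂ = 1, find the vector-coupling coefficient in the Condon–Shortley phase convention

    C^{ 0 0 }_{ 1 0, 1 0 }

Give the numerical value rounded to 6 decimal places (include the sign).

j₁+j₂−J=2  J+j₁−j₂=0  J−j₁+j₂=0  j₁+j₂+J+1=3
(j₁±m₁, j₂±m₂, J±M) = (1,1,1,1,0,0)
P² = 1/3
sum k=1..1:
  [1] −1/1 = -1
S = -1
C² = P²·S² = 1/3 ; C = -0.577350

-0.577350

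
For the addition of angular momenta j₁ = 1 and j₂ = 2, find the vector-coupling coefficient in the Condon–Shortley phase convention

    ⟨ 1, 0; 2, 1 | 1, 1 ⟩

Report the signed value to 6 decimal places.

triangle: 2!*0!*2!/5! = 4/120
(j±m)!: 1!*1!*3!*1!*2!*0! = 12
prefactor² = (2J+1)*Δ*N² = 6/5
  k=1: −1/(1!*1!*0!*2!*0!*0!) = -1/2
Σ = -1/2  ⇒  CG² = 6/5*(-1/2)² = 3/10
CG = −√(3/10) = -0.547723

−√(3/10) = -0.547723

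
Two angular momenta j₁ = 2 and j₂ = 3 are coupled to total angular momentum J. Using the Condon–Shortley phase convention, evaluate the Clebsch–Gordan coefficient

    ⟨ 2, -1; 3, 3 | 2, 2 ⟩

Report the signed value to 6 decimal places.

j₁+j₂−J=3  J+j₁−j₂=1  J−j₁+j₂=3  j₁+j₂+J+1=8
(j₁±m₁, j₂±m₂, J±M) = (1,3,6,0,4,0)
P² = 3240/7
sum k=3..3:
  [3] −1/36 = -1/36
S = -1/36
C² = P²·S² = 5/14 ; C = -0.597614

−√(5/14) ≈ -0.597614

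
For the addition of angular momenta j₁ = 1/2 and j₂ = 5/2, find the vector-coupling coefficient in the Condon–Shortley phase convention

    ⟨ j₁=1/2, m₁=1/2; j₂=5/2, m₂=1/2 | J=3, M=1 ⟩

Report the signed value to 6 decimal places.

+0.816497  (= +√(2/3))

√[7·0!1!5!/7! · 1!0!3!2!4!2!] = √(96)
  +(−1)^0/∏(0,0,0,3,1,2)! = 1/12  (running 1/12)
⟨..|..⟩ = √(96)·(1/12) = +0.816497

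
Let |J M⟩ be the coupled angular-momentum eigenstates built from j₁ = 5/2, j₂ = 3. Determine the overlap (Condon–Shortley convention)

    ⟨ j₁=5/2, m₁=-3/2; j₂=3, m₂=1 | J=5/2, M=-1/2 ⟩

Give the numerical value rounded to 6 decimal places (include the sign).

+0.169031  (= +√(1/35))

j₁+j₂−J=3  J+j₁−j₂=2  J−j₁+j₂=3  j₁+j₂+J+1=9
(j₁±m₁, j₂±m₂, J±M) = (1,4,4,2,2,3)
P² = 576/35
sum k=2..3:
  [2] +1/8 = 1/8
  [3] −1/12 = -1/12
S = 1/24
C² = P²·S² = 1/35 ; C = +0.169031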